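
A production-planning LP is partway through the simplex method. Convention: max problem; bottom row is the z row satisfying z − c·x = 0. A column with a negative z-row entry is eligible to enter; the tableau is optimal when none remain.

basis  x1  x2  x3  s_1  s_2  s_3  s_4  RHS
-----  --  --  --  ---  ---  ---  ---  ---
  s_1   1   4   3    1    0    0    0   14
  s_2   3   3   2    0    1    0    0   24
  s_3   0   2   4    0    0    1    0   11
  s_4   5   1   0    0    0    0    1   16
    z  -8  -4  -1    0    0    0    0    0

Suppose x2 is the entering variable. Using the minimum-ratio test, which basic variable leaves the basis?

s_1

Column x2 entries and ratios — s_1: 14/4 = 7/2; s_2: 24/3 = 8; s_3: 11/2 = 11/2; s_4: 16/1 = 16.
Smallest ratio is 7/2 in the row of s_1, so s_1 leaves.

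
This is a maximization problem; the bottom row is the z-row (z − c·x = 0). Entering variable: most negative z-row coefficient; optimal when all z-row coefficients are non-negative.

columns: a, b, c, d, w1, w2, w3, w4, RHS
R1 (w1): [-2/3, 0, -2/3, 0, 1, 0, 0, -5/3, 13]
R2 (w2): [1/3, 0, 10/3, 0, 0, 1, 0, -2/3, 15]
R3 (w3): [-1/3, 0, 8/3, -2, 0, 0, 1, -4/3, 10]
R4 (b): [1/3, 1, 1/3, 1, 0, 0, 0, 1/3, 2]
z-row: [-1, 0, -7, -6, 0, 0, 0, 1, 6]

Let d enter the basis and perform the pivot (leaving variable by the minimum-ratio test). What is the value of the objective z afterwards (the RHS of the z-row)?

18

Ratio test on column d — row 1: entry 0 ≤ 0; row 2: entry 0 ≤ 0; row 3: entry -2 ≤ 0; row 4: 2/1 = 2. Minimum is 2 at row 4 (b leaves); pivot element 1.
Pivot on row 4; the z-row RHS becomes 6 − (-6)·2 = 18.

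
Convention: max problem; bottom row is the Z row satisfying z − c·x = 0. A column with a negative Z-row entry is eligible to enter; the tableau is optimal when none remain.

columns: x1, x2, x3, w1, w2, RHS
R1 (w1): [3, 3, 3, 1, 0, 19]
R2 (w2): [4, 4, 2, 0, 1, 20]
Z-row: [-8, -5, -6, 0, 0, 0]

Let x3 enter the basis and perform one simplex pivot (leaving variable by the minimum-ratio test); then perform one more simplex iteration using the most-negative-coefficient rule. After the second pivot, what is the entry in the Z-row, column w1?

Ratio test on column x3 — row 1: 19/3 = 19/3; row 2: 20/2 = 10. Minimum is 19/3 at row 1 (w1 leaves); pivot element 3.
Divide row 1 by 3; eliminate column x3 from the other rows.
Second iteration: most negative Z-row entry is -2 in column x1, so x1 enters.
Ratio test on column x1 — row 1: (19/3)/1 = 19/3; row 2: (22/3)/2 = 11/3. Minimum is 11/3 at row 2 (w2 leaves); pivot element 2.
Divide row 2 by 2; eliminate column x1 from the other rows.
After both pivots, the entry at the Z-row, column w1 is 4/3.

4/3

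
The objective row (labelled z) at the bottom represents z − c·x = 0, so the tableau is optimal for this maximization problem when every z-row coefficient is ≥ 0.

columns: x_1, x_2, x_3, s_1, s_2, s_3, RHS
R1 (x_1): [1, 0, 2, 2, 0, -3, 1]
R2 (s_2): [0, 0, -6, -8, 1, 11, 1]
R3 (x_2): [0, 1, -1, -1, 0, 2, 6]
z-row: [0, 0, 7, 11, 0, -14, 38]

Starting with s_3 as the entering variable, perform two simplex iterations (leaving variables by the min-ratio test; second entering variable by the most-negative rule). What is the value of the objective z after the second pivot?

83/2

Ratio test on column s_3 — row 1: entry -3 ≤ 0; row 2: 1/11 = 1/11; row 3: 6/2 = 3. Minimum is 1/11 at row 2 (s_2 leaves); pivot element 11.
Pivot on row 2; the z-row RHS becomes 38 − (-14)·(1/11) = 432/11.
Next entering variable (most negative z-row entry -7/11): x_3.
Ratio test on column x_3 — row 1: (14/11)/(4/11) = 7/2; row 2: entry -6/11 ≤ 0; row 3: (64/11)/(1/11) = 64. Minimum is 7/2 at row 1 (x_1 leaves); pivot element 4/11.
After the second pivot the z-row RHS is 432/11 − (-7/11)·(7/2) = 83/2.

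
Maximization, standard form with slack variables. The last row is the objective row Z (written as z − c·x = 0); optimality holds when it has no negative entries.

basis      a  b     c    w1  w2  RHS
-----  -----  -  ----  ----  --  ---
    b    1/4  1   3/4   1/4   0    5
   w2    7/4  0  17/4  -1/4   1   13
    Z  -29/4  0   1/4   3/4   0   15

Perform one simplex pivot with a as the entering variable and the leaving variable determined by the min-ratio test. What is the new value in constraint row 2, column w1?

Ratio test on column a — row 1: 5/(1/4) = 20; row 2: 13/(7/4) = 52/7. Minimum is 52/7 at row 2 (w2 leaves); pivot element 7/4.
Divide row 2 by 7/4; eliminate column a from the other rows.
In the new row 2, the w1 entry is the old entry divided by the pivot: (-1/4)/(7/4) = -1/7.

-1/7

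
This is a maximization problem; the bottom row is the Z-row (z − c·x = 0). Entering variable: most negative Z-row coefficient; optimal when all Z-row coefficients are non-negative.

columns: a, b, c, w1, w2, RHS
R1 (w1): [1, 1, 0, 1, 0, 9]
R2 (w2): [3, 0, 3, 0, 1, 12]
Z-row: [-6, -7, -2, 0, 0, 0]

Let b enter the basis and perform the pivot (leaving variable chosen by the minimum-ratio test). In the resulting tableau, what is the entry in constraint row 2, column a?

Ratio test on column b — row 1: 9/1 = 9; row 2: entry 0 ≤ 0. Minimum is 9 at row 1 (w1 leaves); pivot element 1.
Divide row 1 by 1; eliminate column b from the other rows.
Row 2 update in column a: 3 − 0·1 = 3.

3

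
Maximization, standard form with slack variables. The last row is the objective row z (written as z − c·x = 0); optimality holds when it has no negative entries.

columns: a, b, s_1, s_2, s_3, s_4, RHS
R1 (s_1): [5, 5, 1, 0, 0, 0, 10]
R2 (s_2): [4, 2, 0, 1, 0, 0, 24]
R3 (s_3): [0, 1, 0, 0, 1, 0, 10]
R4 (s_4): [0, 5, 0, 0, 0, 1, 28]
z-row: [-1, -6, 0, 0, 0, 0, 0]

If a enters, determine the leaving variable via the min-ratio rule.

Column a entries and ratios — s_1: 10/5 = 2; s_2: 24/4 = 6; s_3: 0 ≤ 0, skip; s_4: 0 ≤ 0, skip.
Smallest ratio is 2 in the row of s_1, so s_1 leaves.

s_1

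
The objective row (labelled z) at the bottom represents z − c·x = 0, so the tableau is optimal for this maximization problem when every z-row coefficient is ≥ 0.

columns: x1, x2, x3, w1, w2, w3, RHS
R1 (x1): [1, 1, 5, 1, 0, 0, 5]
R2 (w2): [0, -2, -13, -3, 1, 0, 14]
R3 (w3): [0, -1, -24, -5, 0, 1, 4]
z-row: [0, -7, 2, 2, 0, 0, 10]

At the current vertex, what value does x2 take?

x2 is not in the basis, so in the current basic feasible solution x2 = 0.

0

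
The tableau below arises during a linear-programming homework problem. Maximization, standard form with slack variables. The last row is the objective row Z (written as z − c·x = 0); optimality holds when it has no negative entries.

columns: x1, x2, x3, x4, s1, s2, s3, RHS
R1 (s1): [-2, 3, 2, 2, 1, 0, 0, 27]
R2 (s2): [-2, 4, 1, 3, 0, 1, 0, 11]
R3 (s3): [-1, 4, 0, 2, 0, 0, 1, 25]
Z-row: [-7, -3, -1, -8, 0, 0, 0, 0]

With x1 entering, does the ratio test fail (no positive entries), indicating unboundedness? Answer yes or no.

Every constraint-row entry in column x1 is ≤ 0, so increasing x1 is unbounded.

yes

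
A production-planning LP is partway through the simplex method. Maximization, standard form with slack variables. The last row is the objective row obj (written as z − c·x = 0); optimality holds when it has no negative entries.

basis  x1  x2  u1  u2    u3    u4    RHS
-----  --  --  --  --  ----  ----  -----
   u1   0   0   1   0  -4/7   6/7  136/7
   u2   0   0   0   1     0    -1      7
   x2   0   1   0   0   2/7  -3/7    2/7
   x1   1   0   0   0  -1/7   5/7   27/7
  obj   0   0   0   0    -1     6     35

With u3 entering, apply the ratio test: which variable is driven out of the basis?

x2

Column u3 entries and ratios — u1: -4/7 ≤ 0, skip; u2: 0 ≤ 0, skip; x2: (2/7)/(2/7) = 1; x1: -1/7 ≤ 0, skip.
Smallest ratio is 1 in the row of x2, so x2 leaves.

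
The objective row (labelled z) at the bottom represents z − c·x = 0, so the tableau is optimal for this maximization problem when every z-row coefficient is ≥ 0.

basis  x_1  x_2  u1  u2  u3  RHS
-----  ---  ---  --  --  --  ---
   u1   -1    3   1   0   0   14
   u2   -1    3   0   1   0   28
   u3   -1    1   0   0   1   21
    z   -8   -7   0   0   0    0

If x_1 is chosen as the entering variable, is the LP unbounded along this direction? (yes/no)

yes

Every constraint-row entry in column x_1 is ≤ 0, so increasing x_1 is unbounded.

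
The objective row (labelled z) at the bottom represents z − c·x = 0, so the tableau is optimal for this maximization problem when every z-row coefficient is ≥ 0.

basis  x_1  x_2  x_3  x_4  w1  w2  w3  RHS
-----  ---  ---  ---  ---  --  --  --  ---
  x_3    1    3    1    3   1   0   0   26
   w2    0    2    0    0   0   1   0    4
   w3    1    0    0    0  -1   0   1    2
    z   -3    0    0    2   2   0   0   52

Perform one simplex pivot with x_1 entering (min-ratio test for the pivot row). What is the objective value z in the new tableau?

Ratio test on column x_1 — row 1: 26/1 = 26; row 2: entry 0 ≤ 0; row 3: 2/1 = 2. Minimum is 2 at row 3 (w3 leaves); pivot element 1.
Pivot on row 3; the z-row RHS becomes 52 − (-3)·2 = 58.

58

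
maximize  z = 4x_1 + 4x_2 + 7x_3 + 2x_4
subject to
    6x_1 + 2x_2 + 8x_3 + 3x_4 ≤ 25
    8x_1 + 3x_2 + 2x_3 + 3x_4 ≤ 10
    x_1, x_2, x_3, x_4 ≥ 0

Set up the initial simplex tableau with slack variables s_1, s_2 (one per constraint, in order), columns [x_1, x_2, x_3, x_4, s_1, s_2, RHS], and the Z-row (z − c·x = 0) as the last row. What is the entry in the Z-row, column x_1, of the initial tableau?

The Z-row carries the negated objective coefficients: the x_1 entry is -4.

-4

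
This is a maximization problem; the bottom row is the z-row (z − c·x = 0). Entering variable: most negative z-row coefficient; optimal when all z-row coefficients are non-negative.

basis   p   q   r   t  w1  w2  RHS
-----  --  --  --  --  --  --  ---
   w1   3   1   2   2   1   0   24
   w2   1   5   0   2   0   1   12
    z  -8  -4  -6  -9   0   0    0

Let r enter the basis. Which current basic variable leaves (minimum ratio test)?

Column r entries and ratios — w1: 24/2 = 12; w2: 0 ≤ 0, skip.
Smallest ratio is 12 in the row of w1, so w1 leaves.

w1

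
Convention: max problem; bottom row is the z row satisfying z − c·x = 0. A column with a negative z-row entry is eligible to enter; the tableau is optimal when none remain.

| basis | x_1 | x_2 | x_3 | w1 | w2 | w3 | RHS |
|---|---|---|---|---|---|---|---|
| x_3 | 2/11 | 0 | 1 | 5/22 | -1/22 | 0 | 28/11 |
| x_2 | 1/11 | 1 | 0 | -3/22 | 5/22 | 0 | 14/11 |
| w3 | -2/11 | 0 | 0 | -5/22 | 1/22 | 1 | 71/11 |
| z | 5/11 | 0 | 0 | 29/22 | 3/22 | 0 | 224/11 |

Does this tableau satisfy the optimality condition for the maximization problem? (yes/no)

yes

Every z-row coefficient is ≥ 0, so the tableau is optimal.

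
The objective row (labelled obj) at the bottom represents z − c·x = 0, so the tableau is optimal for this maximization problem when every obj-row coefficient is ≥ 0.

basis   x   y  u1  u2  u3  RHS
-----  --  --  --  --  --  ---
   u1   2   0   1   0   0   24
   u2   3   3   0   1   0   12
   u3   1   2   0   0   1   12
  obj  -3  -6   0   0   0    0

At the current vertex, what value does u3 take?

12

u3 is basic (row 3); its value is the RHS of that row, 12.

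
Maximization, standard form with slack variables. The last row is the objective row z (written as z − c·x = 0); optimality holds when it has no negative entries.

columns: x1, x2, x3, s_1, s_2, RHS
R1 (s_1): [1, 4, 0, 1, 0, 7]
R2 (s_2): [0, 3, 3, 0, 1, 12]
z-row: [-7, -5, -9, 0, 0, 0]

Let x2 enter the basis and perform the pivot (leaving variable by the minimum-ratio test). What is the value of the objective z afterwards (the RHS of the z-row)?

35/4

Ratio test on column x2 — row 1: 7/4 = 7/4; row 2: 12/3 = 4. Minimum is 7/4 at row 1 (s_1 leaves); pivot element 4.
Pivot on row 1; the z-row RHS becomes 0 − (-5)·(7/4) = 35/4.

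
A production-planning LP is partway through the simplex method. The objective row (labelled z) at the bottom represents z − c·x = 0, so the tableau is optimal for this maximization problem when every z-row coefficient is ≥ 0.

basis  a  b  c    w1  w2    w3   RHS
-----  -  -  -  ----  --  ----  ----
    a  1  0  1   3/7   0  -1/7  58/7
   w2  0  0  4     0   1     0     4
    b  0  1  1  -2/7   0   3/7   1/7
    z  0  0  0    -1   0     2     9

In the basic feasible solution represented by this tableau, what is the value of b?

b is basic (row 3); its value is the RHS of that row, 1/7.

1/7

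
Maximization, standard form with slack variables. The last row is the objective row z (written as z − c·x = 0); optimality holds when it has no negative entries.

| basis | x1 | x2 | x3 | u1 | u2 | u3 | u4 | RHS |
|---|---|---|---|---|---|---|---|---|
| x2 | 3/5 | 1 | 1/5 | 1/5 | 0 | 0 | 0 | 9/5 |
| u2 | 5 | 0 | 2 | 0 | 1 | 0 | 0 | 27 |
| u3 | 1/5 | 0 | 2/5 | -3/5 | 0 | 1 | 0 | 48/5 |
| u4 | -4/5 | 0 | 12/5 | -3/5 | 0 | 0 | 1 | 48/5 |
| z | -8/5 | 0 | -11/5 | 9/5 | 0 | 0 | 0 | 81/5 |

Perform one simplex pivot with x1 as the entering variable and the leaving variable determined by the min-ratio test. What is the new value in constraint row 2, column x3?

1/3

Ratio test on column x1 — row 1: (9/5)/(3/5) = 3; row 2: 27/5 = 27/5; row 3: (48/5)/(1/5) = 48; row 4: entry -4/5 ≤ 0. Minimum is 3 at row 1 (x2 leaves); pivot element 3/5.
Divide row 1 by 3/5; eliminate column x1 from the other rows.
Row 2 update in column x3: 2 − 5·(1/3) = 1/3.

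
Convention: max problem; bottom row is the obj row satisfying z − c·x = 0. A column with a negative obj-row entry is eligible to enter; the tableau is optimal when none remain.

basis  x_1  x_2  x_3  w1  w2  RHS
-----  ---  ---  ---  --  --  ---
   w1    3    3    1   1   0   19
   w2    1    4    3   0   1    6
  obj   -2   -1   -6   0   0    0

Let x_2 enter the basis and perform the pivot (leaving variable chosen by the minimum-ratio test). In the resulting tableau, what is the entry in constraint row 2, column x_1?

Ratio test on column x_2 — row 1: 19/3 = 19/3; row 2: 6/4 = 3/2. Minimum is 3/2 at row 2 (w2 leaves); pivot element 4.
Divide row 2 by 4; eliminate column x_2 from the other rows.
In the new row 2, the x_1 entry is the old entry divided by the pivot: 1/4 = 1/4.

1/4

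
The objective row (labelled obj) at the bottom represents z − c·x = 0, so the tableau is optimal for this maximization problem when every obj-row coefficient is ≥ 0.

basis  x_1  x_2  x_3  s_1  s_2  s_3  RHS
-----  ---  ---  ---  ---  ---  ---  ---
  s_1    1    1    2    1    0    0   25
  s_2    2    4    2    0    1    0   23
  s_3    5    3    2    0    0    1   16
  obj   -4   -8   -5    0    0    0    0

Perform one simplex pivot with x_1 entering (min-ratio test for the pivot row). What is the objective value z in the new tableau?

Ratio test on column x_1 — row 1: 25/1 = 25; row 2: 23/2 = 23/2; row 3: 16/5 = 16/5. Minimum is 16/5 at row 3 (s_3 leaves); pivot element 5.
Pivot on row 3; the obj-row RHS becomes 0 − (-4)·(16/5) = 64/5.

64/5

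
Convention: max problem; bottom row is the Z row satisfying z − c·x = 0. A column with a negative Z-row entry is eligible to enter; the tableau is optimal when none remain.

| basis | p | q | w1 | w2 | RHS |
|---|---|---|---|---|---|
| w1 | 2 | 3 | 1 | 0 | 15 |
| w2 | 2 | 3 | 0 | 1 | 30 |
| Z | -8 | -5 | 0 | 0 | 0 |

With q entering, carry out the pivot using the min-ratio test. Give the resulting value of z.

Ratio test on column q — row 1: 15/3 = 5; row 2: 30/3 = 10. Minimum is 5 at row 1 (w1 leaves); pivot element 3.
Pivot on row 1; the Z-row RHS becomes 0 − (-5)·5 = 25.

25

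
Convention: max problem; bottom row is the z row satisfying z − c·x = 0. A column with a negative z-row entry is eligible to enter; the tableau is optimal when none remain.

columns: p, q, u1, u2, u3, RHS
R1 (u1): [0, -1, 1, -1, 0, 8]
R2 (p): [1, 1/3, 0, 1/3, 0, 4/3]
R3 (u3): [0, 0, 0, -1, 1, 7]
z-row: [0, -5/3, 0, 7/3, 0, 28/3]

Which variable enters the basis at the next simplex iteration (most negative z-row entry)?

Negative z-row entries: q: -5/3.
The most negative is -5/3 in column q, so q enters.

q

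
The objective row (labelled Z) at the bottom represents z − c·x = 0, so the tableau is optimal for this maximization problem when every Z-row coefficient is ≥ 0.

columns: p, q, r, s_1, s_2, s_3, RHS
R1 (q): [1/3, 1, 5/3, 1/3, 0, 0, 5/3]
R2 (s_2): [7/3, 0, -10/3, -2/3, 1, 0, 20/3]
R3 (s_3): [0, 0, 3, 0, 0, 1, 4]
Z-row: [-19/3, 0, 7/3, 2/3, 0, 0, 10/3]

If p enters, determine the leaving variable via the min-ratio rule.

Column p entries and ratios — q: (5/3)/(1/3) = 5; s_2: (20/3)/(7/3) = 20/7; s_3: 0 ≤ 0, skip.
Smallest ratio is 20/7 in the row of s_2, so s_2 leaves.

s_2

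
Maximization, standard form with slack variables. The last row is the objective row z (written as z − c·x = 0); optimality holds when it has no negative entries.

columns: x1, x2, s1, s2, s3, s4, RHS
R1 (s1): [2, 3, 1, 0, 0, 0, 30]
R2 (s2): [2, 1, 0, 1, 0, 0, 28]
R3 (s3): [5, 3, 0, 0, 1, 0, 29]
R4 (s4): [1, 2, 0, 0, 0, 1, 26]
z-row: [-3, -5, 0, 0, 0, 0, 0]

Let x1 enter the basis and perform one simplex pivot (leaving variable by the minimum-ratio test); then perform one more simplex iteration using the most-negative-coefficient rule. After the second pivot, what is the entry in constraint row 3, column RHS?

Ratio test on column x1 — row 1: 30/2 = 15; row 2: 28/2 = 14; row 3: 29/5 = 29/5; row 4: 26/1 = 26. Minimum is 29/5 at row 3 (s3 leaves); pivot element 5.
Divide row 3 by 5; eliminate column x1 from the other rows.
Second iteration: most negative z-row entry is -16/5 in column x2, so x2 enters.
Ratio test on column x2 — row 1: (92/5)/(9/5) = 92/9; row 2: entry -1/5 ≤ 0; row 3: (29/5)/(3/5) = 29/3; row 4: (101/5)/(7/5) = 101/7. Minimum is 29/3 at row 3 (x1 leaves); pivot element 3/5.
Divide row 3 by 3/5; eliminate column x2 from the other rows.
After both pivots, the entry at constraint row 3, column RHS is 29/3.

29/3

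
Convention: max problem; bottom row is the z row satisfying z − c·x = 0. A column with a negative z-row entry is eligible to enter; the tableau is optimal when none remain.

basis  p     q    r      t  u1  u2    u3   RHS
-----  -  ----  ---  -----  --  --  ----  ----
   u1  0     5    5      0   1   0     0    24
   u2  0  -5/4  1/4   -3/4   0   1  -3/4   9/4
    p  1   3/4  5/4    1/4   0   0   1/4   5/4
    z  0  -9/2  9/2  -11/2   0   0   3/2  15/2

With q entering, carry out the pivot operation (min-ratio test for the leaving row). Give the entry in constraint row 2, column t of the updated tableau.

Ratio test on column q — row 1: 24/5 = 24/5; row 2: entry -5/4 ≤ 0; row 3: (5/4)/(3/4) = 5/3. Minimum is 5/3 at row 3 (p leaves); pivot element 3/4.
Divide row 3 by 3/4; eliminate column q from the other rows.
Row 2 update in column t: -3/4 − (-5/4)·(1/3) = -1/3.

-1/3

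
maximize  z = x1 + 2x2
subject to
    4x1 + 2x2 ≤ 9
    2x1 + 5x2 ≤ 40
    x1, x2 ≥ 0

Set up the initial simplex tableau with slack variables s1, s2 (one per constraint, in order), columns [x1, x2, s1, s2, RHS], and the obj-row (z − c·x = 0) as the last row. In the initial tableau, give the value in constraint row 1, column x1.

Constraint 1 has coefficient 4 on x1.

4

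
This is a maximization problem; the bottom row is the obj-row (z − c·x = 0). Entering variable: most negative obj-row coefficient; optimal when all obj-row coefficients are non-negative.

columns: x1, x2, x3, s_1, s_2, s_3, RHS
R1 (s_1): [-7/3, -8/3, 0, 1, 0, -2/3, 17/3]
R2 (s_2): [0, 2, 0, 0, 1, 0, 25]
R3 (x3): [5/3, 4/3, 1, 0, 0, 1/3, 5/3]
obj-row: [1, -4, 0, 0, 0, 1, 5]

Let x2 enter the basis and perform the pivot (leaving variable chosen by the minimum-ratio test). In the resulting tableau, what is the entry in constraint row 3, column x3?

Ratio test on column x2 — row 1: entry -8/3 ≤ 0; row 2: 25/2 = 25/2; row 3: (5/3)/(4/3) = 5/4. Minimum is 5/4 at row 3 (x3 leaves); pivot element 4/3.
Divide row 3 by 4/3; eliminate column x2 from the other rows.
In the new row 3, the x3 entry is the old entry divided by the pivot: 1/(4/3) = 3/4.

3/4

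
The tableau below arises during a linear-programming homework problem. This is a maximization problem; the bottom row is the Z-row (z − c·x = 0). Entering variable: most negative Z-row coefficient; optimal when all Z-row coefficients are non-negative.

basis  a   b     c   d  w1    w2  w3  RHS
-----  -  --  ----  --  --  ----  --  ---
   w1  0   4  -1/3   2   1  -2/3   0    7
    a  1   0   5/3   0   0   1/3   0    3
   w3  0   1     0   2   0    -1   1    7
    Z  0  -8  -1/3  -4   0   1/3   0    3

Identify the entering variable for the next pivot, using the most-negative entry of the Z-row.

b

Negative Z-row entries: b: -8, c: -1/3, d: -4.
The most negative is -8 in column b, so b enters.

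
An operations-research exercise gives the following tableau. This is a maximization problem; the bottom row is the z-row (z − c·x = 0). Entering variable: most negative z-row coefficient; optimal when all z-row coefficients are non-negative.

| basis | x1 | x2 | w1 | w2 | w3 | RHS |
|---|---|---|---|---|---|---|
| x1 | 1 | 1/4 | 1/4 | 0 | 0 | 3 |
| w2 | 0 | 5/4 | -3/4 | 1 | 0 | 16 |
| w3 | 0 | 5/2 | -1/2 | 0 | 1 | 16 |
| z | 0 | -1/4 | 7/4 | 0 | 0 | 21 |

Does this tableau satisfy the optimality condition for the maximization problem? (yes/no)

The z-row has a negative entry -1/4 in column x2, so it is not optimal.

no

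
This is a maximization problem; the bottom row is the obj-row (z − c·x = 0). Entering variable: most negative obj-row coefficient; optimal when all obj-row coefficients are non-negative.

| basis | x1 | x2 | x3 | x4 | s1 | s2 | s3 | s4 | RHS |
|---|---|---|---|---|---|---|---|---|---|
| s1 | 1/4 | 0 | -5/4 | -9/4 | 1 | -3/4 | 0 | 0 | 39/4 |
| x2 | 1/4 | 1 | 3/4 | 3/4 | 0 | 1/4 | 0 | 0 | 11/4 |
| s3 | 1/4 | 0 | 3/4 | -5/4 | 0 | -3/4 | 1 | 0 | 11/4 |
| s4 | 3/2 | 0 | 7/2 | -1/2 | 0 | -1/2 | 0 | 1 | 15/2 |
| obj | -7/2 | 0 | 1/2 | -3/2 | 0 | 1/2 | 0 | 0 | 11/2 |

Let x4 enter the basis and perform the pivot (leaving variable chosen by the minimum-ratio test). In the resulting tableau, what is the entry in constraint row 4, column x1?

5/3

Ratio test on column x4 — row 1: entry -9/4 ≤ 0; row 2: (11/4)/(3/4) = 11/3; row 3: entry -5/4 ≤ 0; row 4: entry -1/2 ≤ 0. Minimum is 11/3 at row 2 (x2 leaves); pivot element 3/4.
Divide row 2 by 3/4; eliminate column x4 from the other rows.
Row 4 update in column x1: 3/2 − (-1/2)·(1/3) = 5/3.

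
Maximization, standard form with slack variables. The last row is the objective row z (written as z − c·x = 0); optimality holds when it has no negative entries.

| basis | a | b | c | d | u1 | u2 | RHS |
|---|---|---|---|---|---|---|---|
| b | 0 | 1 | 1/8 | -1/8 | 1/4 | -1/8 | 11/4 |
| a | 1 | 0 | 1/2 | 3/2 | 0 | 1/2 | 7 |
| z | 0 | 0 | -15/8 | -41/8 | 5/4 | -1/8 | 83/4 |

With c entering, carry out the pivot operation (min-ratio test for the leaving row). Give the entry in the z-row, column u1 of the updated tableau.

Ratio test on column c — row 1: (11/4)/(1/8) = 22; row 2: 7/(1/2) = 14. Minimum is 14 at row 2 (a leaves); pivot element 1/2.
Divide row 2 by 1/2; eliminate column c from the other rows.
z-row update in column u1: 5/4 − (-15/8)·0 = 5/4.

5/4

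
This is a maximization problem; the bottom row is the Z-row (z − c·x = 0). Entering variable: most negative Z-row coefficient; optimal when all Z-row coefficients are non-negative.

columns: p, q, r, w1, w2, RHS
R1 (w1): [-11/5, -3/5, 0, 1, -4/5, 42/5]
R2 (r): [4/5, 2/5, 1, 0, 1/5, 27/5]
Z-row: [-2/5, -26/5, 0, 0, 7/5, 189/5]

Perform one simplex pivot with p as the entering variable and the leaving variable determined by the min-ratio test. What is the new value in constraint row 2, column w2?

Ratio test on column p — row 1: entry -11/5 ≤ 0; row 2: (27/5)/(4/5) = 27/4. Minimum is 27/4 at row 2 (r leaves); pivot element 4/5.
Divide row 2 by 4/5; eliminate column p from the other rows.
In the new row 2, the w2 entry is the old entry divided by the pivot: (1/5)/(4/5) = 1/4.

1/4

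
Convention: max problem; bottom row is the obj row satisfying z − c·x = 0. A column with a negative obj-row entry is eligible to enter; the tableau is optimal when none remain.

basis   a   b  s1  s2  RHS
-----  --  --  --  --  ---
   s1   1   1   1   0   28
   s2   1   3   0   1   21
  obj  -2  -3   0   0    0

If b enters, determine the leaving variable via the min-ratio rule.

s2

Column b entries and ratios — s1: 28/1 = 28; s2: 21/3 = 7.
Smallest ratio is 7 in the row of s2, so s2 leaves.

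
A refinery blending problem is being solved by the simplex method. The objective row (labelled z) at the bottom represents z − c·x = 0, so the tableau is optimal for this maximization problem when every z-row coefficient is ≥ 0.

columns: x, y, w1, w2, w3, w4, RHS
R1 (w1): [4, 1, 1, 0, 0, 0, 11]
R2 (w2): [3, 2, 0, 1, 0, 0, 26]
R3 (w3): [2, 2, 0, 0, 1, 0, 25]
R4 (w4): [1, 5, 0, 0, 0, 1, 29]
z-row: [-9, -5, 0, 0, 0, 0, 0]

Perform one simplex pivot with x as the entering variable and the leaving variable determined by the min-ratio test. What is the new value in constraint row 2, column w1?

-3/4

Ratio test on column x — row 1: 11/4 = 11/4; row 2: 26/3 = 26/3; row 3: 25/2 = 25/2; row 4: 29/1 = 29. Minimum is 11/4 at row 1 (w1 leaves); pivot element 4.
Divide row 1 by 4; eliminate column x from the other rows.
Row 2 update in column w1: 0 − 3·(1/4) = -3/4.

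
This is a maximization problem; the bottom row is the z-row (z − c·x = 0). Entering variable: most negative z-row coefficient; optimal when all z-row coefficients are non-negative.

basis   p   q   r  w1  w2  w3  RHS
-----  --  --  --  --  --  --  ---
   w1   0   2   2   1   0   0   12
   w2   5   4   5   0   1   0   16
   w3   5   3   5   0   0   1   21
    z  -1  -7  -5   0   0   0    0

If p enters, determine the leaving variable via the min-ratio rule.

Column p entries and ratios — w1: 0 ≤ 0, skip; w2: 16/5 = 16/5; w3: 21/5 = 21/5.
Smallest ratio is 16/5 in the row of w2, so w2 leaves.

w2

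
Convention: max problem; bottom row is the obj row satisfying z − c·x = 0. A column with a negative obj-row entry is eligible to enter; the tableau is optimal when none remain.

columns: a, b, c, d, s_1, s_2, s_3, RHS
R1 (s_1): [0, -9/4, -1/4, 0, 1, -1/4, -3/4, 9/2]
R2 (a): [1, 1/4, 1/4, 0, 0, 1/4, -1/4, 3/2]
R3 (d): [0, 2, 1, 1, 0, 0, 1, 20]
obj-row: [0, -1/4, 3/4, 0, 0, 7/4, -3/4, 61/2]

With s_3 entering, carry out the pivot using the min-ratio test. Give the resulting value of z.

91/2

Ratio test on column s_3 — row 1: entry -3/4 ≤ 0; row 2: entry -1/4 ≤ 0; row 3: 20/1 = 20. Minimum is 20 at row 3 (d leaves); pivot element 1.
Pivot on row 3; the obj-row RHS becomes 61/2 − (-3/4)·20 = 91/2.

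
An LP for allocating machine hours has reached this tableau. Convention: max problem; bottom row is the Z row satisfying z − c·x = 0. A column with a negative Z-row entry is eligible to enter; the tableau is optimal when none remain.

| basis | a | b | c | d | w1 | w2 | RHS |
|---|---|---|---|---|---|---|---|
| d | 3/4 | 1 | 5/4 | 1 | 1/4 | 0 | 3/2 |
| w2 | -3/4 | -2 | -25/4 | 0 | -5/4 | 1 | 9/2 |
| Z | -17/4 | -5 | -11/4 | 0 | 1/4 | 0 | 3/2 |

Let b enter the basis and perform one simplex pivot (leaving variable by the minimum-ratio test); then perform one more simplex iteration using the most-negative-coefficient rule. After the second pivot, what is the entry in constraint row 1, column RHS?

2

Ratio test on column b — row 1: (3/2)/1 = 3/2; row 2: entry -2 ≤ 0. Minimum is 3/2 at row 1 (d leaves); pivot element 1.
Divide row 1 by 1; eliminate column b from the other rows.
Second iteration: most negative Z-row entry is -1/2 in column a, so a enters.
Ratio test on column a — row 1: (3/2)/(3/4) = 2; row 2: (15/2)/(3/4) = 10. Minimum is 2 at row 1 (b leaves); pivot element 3/4.
Divide row 1 by 3/4; eliminate column a from the other rows.
After both pivots, the entry at constraint row 1, column RHS is 2.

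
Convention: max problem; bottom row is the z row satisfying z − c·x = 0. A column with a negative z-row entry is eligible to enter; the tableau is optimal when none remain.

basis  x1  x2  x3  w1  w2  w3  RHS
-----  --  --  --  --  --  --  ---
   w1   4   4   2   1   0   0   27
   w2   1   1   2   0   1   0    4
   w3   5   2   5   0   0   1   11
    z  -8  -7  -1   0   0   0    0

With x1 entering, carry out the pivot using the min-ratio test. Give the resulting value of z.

Ratio test on column x1 — row 1: 27/4 = 27/4; row 2: 4/1 = 4; row 3: 11/5 = 11/5. Minimum is 11/5 at row 3 (w3 leaves); pivot element 5.
Pivot on row 3; the z-row RHS becomes 0 − (-8)·(11/5) = 88/5.

88/5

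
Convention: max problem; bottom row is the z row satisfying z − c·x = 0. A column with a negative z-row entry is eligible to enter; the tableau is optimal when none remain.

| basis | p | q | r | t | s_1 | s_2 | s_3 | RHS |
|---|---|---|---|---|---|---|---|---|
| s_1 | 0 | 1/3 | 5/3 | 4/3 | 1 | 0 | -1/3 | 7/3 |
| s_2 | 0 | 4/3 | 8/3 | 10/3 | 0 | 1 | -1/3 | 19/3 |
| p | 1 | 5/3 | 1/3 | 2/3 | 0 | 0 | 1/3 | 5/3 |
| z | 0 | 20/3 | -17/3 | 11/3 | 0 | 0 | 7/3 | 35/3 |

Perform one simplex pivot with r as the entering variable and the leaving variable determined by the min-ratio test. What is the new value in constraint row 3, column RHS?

6/5

Ratio test on column r — row 1: (7/3)/(5/3) = 7/5; row 2: (19/3)/(8/3) = 19/8; row 3: (5/3)/(1/3) = 5. Minimum is 7/5 at row 1 (s_1 leaves); pivot element 5/3.
Divide row 1 by 5/3; eliminate column r from the other rows.
Row 3 update in column RHS: 5/3 − (1/3)·(7/5) = 6/5.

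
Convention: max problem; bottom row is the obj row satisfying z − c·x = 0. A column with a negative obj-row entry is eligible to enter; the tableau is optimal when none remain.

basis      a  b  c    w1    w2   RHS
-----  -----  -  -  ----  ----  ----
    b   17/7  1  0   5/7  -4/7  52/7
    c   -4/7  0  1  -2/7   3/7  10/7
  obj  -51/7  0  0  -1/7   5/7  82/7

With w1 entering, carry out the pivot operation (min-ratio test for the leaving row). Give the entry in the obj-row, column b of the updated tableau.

1/5

Ratio test on column w1 — row 1: (52/7)/(5/7) = 52/5; row 2: entry -2/7 ≤ 0. Minimum is 52/5 at row 1 (b leaves); pivot element 5/7.
Divide row 1 by 5/7; eliminate column w1 from the other rows.
obj-row update in column b: 0 − (-1/7)·(7/5) = 1/5.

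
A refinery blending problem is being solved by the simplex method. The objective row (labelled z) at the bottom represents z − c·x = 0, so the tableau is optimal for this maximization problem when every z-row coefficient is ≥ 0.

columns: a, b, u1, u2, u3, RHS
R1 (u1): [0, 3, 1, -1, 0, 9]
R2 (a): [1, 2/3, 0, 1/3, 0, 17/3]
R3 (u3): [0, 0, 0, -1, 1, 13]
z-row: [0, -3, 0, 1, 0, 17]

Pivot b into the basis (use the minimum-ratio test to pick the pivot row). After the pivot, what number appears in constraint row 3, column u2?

Ratio test on column b — row 1: 9/3 = 3; row 2: (17/3)/(2/3) = 17/2; row 3: entry 0 ≤ 0. Minimum is 3 at row 1 (u1 leaves); pivot element 3.
Divide row 1 by 3; eliminate column b from the other rows.
Row 3 update in column u2: -1 − 0·(-1/3) = -1.

-1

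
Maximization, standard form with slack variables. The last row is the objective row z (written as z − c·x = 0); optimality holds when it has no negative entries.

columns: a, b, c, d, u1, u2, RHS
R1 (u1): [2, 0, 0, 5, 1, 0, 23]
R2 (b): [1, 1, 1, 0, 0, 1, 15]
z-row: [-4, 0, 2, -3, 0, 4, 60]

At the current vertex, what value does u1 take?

23

u1 is basic (row 1); its value is the RHS of that row, 23.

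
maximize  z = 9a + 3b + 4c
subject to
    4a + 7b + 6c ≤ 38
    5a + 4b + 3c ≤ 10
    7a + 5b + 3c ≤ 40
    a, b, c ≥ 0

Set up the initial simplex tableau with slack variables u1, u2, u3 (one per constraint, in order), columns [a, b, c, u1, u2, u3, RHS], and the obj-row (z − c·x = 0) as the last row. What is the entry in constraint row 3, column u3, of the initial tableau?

Slack u3 belongs to constraint 3; its column is the unit vector e_3, so the entry in row 3 is 1.

1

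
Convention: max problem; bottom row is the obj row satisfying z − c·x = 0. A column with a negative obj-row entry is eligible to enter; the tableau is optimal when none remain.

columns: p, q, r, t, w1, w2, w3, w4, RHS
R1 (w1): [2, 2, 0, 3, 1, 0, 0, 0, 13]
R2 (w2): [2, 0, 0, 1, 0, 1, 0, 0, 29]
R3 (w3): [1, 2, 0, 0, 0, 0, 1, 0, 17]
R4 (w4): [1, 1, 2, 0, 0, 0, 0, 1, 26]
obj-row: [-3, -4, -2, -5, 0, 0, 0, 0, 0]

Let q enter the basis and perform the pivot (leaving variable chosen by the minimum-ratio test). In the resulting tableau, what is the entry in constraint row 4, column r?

Ratio test on column q — row 1: 13/2 = 13/2; row 2: entry 0 ≤ 0; row 3: 17/2 = 17/2; row 4: 26/1 = 26. Minimum is 13/2 at row 1 (w1 leaves); pivot element 2.
Divide row 1 by 2; eliminate column q from the other rows.
Row 4 update in column r: 2 − 1·0 = 2.

2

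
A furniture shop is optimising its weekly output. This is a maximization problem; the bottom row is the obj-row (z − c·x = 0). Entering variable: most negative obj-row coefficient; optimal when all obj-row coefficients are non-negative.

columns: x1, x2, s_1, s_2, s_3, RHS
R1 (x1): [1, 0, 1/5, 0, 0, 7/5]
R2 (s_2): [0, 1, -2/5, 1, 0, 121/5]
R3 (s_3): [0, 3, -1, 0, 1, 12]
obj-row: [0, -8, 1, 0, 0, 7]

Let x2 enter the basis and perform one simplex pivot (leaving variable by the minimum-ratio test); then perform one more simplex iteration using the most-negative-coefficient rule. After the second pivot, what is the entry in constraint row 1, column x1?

Ratio test on column x2 — row 1: entry 0 ≤ 0; row 2: (121/5)/1 = 121/5; row 3: 12/3 = 4. Minimum is 4 at row 3 (s_3 leaves); pivot element 3.
Divide row 3 by 3; eliminate column x2 from the other rows.
Second iteration: most negative obj-row entry is -5/3 in column s_1, so s_1 enters.
Ratio test on column s_1 — row 1: (7/5)/(1/5) = 7; row 2: entry -1/15 ≤ 0; row 3: entry -1/3 ≤ 0. Minimum is 7 at row 1 (x1 leaves); pivot element 1/5.
Divide row 1 by 1/5; eliminate column s_1 from the other rows.
After both pivots, the entry at constraint row 1, column x1 is 5.

5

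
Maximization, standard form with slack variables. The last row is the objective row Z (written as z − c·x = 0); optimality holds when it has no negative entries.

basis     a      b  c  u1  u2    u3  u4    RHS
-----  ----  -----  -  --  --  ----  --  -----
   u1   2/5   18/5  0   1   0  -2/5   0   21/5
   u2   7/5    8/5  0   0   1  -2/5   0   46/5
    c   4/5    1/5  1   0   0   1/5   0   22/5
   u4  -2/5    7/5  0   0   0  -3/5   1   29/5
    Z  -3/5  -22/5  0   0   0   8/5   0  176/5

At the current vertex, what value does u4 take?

29/5

u4 is basic (row 4); its value is the RHS of that row, 29/5.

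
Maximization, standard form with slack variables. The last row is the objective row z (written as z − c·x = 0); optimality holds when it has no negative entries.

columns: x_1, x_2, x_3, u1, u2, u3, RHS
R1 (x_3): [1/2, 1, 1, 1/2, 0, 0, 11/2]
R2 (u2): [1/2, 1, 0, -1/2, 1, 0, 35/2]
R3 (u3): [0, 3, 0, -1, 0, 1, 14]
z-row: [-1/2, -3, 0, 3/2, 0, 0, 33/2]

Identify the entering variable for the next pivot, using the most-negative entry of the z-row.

Negative z-row entries: x_1: -1/2, x_2: -3.
The most negative is -3 in column x_2, so x_2 enters.

x_2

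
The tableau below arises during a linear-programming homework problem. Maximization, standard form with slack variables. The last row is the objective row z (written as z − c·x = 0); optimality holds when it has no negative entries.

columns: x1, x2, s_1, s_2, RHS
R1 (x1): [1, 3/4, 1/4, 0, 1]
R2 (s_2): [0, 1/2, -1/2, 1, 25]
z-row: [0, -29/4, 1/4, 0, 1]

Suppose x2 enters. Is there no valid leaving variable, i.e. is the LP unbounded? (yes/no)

no

Column x2 has positive entries in row(s) 1, 2, so the ratio test bounds it — not unbounded.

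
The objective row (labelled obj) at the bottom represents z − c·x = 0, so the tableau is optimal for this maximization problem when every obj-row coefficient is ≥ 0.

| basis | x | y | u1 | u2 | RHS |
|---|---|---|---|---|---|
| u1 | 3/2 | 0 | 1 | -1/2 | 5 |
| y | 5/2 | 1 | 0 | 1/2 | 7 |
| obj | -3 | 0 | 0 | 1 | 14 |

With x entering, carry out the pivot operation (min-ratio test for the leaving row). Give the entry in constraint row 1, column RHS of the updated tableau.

4/5

Ratio test on column x — row 1: 5/(3/2) = 10/3; row 2: 7/(5/2) = 14/5. Minimum is 14/5 at row 2 (y leaves); pivot element 5/2.
Divide row 2 by 5/2; eliminate column x from the other rows.
Row 1 update in column RHS: 5 − (3/2)·(14/5) = 4/5.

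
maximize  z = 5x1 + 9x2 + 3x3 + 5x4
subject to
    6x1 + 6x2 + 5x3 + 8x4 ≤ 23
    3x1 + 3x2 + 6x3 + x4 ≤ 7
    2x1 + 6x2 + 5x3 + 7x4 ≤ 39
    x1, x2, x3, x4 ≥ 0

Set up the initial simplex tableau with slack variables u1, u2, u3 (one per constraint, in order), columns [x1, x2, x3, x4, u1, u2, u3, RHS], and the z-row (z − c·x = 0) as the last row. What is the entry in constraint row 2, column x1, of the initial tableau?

3

Constraint 2 has coefficient 3 on x1.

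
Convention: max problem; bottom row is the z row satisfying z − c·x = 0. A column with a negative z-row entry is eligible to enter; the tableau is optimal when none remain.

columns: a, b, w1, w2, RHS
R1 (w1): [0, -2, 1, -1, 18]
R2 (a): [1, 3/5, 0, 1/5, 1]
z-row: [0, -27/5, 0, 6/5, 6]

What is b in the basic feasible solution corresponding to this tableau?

b is not in the basis, so in the current basic feasible solution b = 0.

0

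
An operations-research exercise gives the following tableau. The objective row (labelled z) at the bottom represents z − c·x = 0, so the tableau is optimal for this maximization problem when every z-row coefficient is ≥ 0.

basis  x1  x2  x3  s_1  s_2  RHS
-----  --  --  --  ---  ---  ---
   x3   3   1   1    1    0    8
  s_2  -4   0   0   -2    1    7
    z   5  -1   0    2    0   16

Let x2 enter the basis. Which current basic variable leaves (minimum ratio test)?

Column x2 entries and ratios — x3: 8/1 = 8; s_2: 0 ≤ 0, skip.
Smallest ratio is 8 in the row of x3, so x3 leaves.

x3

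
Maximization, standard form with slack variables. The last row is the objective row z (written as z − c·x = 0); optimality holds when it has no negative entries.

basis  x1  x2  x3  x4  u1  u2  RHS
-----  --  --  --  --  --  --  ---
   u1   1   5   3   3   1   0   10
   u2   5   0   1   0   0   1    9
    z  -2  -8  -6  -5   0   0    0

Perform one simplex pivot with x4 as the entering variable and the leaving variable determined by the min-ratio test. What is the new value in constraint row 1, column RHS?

Ratio test on column x4 — row 1: 10/3 = 10/3; row 2: entry 0 ≤ 0. Minimum is 10/3 at row 1 (u1 leaves); pivot element 3.
Divide row 1 by 3; eliminate column x4 from the other rows.
In the new row 1, the RHS entry is the old entry divided by the pivot: 10/3 = 10/3.

10/3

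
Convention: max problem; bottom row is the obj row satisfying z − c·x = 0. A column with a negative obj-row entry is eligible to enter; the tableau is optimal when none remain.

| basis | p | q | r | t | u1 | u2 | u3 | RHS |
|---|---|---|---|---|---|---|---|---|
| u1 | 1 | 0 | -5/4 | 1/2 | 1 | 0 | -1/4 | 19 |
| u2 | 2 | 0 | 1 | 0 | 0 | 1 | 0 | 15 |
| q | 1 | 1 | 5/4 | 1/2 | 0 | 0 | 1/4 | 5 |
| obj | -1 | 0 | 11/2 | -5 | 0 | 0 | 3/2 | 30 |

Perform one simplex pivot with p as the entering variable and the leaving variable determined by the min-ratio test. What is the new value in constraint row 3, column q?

Ratio test on column p — row 1: 19/1 = 19; row 2: 15/2 = 15/2; row 3: 5/1 = 5. Minimum is 5 at row 3 (q leaves); pivot element 1.
Divide row 3 by 1; eliminate column p from the other rows.
In the new row 3, the q entry is the old entry divided by the pivot: 1/1 = 1.

1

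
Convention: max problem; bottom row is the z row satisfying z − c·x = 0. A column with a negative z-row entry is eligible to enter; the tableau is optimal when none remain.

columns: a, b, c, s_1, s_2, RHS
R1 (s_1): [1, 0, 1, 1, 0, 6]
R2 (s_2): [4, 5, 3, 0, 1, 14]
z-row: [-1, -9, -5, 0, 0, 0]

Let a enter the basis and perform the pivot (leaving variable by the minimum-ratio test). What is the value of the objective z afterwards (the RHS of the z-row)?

7/2

Ratio test on column a — row 1: 6/1 = 6; row 2: 14/4 = 7/2. Minimum is 7/2 at row 2 (s_2 leaves); pivot element 4.
Pivot on row 2; the z-row RHS becomes 0 − (-1)·(7/2) = 7/2.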